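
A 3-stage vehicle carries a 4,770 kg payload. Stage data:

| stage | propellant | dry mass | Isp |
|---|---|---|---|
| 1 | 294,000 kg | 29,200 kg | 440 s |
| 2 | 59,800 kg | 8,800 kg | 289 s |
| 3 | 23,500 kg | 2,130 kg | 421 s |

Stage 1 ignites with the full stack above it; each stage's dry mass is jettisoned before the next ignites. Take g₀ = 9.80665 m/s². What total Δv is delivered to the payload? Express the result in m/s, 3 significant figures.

Ignition mass of stage 1 = 294,000+29,200 + 59,800+8,800 + 23,500+2,130 + 4,770 = 422,200 kg.
Stage 1: m₀ = 422,200 kg, m_f = 422,200 − 294,000 = 128,200 kg; Δv = 440×9.80665×ln(3.293) = 4314.9×1.1919 ≈ 5143 m/s.
Stage 2: m₀ = 99,000 kg, m_f = 99,000 − 59,800 = 39,200 kg; Δv = 289×9.80665×ln(2.526) = 2834.1×0.9264 ≈ 2626 m/s.
Stage 3: m₀ = 30,400 kg, m_f = 30,400 − 23,500 = 6,900 kg; Δv = 421×9.80665×ln(4.406) = 4128.6×1.4829 ≈ 6122 m/s.
Total Δv = 5143 + 2626 + 6122 = 13891 m/s.

Δv ≈ 13900 m/s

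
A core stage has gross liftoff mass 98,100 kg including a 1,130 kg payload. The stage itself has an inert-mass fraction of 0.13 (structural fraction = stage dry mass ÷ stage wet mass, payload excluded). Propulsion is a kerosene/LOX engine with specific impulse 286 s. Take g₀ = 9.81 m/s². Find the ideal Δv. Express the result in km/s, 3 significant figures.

Δv ≈ 5.52 km/s

Stage wet mass = m₀ − payload = 98,100 − 1,130 = 96,970 kg.
Stage dry mass = ε × stage wet mass = 0.13 × 96,970 = 12,606.1 kg.
Burnout mass m_f = stage dry + payload = 12,606.1 + 1,130 = 13,736.1 kg.
v_e = Isp · g₀ = 286 × 9.81 = 2805.7 m/s.
Using Δv = v_e ln(m₀/m_f): Δv = v_e · ln(98,100/13,736.1) = 2805.7 × ln(7.142) = 2805.7 × 1.9660 ≈ 5516 m/s.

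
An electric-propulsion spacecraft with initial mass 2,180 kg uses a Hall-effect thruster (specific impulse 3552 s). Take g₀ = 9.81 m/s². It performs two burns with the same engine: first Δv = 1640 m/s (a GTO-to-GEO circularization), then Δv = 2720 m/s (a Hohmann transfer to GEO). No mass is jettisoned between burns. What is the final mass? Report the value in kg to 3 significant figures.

v_e = Isp · g₀ = 3552 × 9.81 = 34845.1 m/s.
After the first burn: m = 2180 × exp(−1640/34845.1) = 2180 × 0.95402 = 2,079.76 kg.
After the second burn: m = 2,079.76 × exp(−2720/34845.1) = 2,079.76 × 0.92491 = 1,923.59 kg.

final mass ≈ 1920 kg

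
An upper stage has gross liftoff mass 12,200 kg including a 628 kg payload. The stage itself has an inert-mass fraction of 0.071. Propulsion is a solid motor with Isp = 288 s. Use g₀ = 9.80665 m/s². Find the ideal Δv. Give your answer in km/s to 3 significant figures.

Stage wet mass = m₀ − payload = 12,200 − 628 = 11,572 kg.
Stage dry mass = ε × stage wet mass = 0.071 × 11,572 = 821.612 kg.
Burnout mass m_f = stage dry + payload = 821.612 + 628 = 1,449.612 kg.
v_e = Isp · g₀ = 288 × 9.80665 = 2824.3 m/s.
From the ideal rocket equation, Δv = v_e · ln(12,200/1,449.612) = 2824.3 × ln(8.416) = 2824.3 × 2.1301 ≈ 6016 m/s.

Δv ≈ 6.02 km/s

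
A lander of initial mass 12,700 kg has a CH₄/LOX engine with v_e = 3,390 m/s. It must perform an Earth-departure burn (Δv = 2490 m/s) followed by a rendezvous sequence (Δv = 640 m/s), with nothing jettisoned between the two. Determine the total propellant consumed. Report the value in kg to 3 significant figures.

After the first burn: m = 12700 × exp(−2490/3390.0) = 12700 × 0.47974 = 6,092.7 kg.
After the second burn: m = 6,092.7 × exp(−640/3390.0) = 6,092.7 × 0.82796 = 5,044.51 kg.
Total propellant = m₀ − m_final = 12700 − 5,044.51 = 7,655.49 kg.

total propellant consumed ≈ 7660 kg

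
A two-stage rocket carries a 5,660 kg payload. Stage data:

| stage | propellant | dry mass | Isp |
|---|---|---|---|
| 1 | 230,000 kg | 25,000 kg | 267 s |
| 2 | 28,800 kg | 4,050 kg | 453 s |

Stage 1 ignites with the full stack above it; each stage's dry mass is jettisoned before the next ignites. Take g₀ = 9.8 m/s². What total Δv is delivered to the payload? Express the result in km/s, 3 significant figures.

Δv ≈ 10.1 km/s

Ignition mass of stage 1 = 230,000+25,000 + 28,800+4,050 + 5,660 = 293,510 kg.
Stage 1: m₀ = 293,510 kg, m_f = 293,510 − 230,000 = 63,510 kg; Δv = 267×9.8×ln(4.621) = 2616.6×1.5307 ≈ 4005 m/s.
Stage 2: m₀ = 38,510 kg, m_f = 38,510 − 28,800 = 9,710 kg; Δv = 453×9.8×ln(3.966) = 4439.4×1.3778 ≈ 6116 m/s.
Total Δv = 4005 + 6116 = 10121 m/s.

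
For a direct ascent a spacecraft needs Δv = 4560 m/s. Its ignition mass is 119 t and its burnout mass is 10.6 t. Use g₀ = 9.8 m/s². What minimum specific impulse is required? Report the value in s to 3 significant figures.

ln(m₀/m_f) = ln(119000/10600) = ln(11.23) = 2.4183.
v_e = Δv / ln(m₀/m_f) = 4560 / 2.4183 = 1885.6 m/s.
Isp = v_e / g₀ = 1885.6 / 9.8 = 192.4 s.

Isp ≈ 192 s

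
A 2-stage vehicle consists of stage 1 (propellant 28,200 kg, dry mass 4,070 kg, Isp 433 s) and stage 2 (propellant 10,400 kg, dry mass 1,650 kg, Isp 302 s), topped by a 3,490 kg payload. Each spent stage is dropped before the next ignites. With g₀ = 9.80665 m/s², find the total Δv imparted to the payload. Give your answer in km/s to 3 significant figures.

Ignition mass of stage 1 = 28,200+4,070 + 10,400+1,650 + 3,490 = 47,810 kg.
Stage 1: m₀ = 47,810 kg, m_f = 47,810 − 28,200 = 19,610 kg; Δv = 433×9.80665×ln(2.438) = 4246.3×0.8912 ≈ 3784 m/s.
Stage 2: m₀ = 15,540 kg, m_f = 15,540 − 10,400 = 5,140 kg; Δv = 302×9.80665×ln(3.023) = 2961.6×1.1064 ≈ 3277 m/s.
Total Δv = 3784 + 3277 = 7061 m/s.

Δv ≈ 7.06 km/s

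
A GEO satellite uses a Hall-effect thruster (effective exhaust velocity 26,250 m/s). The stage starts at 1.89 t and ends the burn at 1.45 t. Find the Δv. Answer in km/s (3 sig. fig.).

Δv = v_e · ln(m₀/m_f) = 26250.0 × ln(1.303) = 26250.0 × 0.2650 ≈ 6956.6 m/s.

Δv ≈ 6.96 km/s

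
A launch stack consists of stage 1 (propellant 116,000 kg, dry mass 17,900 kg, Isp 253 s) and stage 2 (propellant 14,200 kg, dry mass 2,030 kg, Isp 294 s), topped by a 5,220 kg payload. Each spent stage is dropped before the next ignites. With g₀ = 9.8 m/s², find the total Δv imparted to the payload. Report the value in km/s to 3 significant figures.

Δv ≈ 6.53 km/s

Ignition mass of stage 1 = 116,000+17,900 + 14,200+2,030 + 5,220 = 155,350 kg.
Stage 1: m₀ = 155,350 kg, m_f = 155,350 − 116,000 = 39,350 kg; Δv = 253×9.8×ln(3.948) = 2479.4×1.3732 ≈ 3405 m/s.
Stage 2: m₀ = 21,450 kg, m_f = 21,450 − 14,200 = 7,250 kg; Δv = 294×9.8×ln(2.959) = 2881.2×1.0847 ≈ 3125 m/s.
Total Δv = 3405 + 3125 = 6530 m/s.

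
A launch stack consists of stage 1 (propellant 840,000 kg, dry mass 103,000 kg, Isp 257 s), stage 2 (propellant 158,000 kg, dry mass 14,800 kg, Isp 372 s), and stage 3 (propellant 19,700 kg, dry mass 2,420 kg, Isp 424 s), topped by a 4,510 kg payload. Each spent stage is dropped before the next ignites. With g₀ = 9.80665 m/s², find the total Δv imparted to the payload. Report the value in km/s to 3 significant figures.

Δv ≈ 14.7 km/s

Ignition mass of stage 1 = 840,000+103,000 + 158,000+14,800 + 19,700+2,420 + 4,510 = 1,142,430 kg.
Stage 1: m₀ = 1,142,430 kg, m_f = 1,142,430 − 840,000 = 302,430 kg; Δv = 257×9.80665×ln(3.778) = 2520.3×1.3291 ≈ 3350 m/s.
Stage 2: m₀ = 199,430 kg, m_f = 199,430 − 158,000 = 41,430 kg; Δv = 372×9.80665×ln(4.814) = 3648.1×1.5715 ≈ 5733 m/s.
Stage 3: m₀ = 26,630 kg, m_f = 26,630 − 19,700 = 6,930 kg; Δv = 424×9.80665×ln(3.843) = 4158.0×1.3462 ≈ 5597 m/s.
Total Δv = 3350 + 5733 + 5597 = 14680 m/s.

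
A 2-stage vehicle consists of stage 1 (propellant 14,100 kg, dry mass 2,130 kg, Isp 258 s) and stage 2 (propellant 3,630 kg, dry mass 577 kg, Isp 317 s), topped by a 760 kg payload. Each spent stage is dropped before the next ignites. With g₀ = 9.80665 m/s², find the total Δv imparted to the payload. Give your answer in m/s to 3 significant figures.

Ignition mass of stage 1 = 14,100+2,130 + 3,630+577 + 760 = 21,197 kg.
Stage 1: m₀ = 21,197 kg, m_f = 21,197 − 14,100 = 7,097 kg; Δv = 258×9.80665×ln(2.987) = 2530.1×1.0942 ≈ 2768 m/s.
Stage 2: m₀ = 4,967 kg, m_f = 4,967 − 3,630 = 1,337 kg; Δv = 317×9.80665×ln(3.715) = 3108.7×1.3124 ≈ 4080 m/s.
Total Δv = 2768 + 4080 = 6848 m/s.

Δv ≈ 6850 m/s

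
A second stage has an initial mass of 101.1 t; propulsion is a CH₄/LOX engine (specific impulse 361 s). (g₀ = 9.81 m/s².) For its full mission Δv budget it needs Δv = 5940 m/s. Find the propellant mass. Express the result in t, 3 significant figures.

v_e = Isp · g₀ = 361 × 9.81 = 3541.4 m/s.
m₀/m_f = exp(Δv / v_e) = exp(5940 / 3541.4) = exp(1.6773) = 5.3511.
m_f = 101.1 / 5.3511 = 18.8933 t, so propellant = m₀ − m_f = 101.1 − 18.8933 = 82.2067 t.

propellant mass ≈ 82.2 t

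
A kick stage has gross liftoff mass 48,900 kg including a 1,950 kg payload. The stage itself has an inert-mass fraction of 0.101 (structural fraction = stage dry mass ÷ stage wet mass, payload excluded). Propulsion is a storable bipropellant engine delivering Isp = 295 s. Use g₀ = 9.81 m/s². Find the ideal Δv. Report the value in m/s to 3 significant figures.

Stage wet mass = m₀ − payload = 48,900 − 1,950 = 46,950 kg.
Stage dry mass = ε × stage wet mass = 0.101 × 46,950 = 4,741.95 kg.
Burnout mass m_f = stage dry + payload = 4,741.95 + 1,950 = 6,691.95 kg.
v_e = Isp · g₀ = 295 × 9.81 = 2894.0 m/s.
Δv = v_e · ln(48,900/6,691.95) = 2894.0 × ln(7.307) = 2894.0 × 1.9889 ≈ 5756 m/s.

Δv ≈ 5760 m/s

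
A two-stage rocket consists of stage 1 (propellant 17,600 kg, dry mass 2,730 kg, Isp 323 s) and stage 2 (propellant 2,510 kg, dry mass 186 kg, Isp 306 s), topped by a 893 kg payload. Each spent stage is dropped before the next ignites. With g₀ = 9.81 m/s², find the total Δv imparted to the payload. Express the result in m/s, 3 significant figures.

Ignition mass of stage 1 = 17,600+2,730 + 2,510+186 + 893 = 23,919 kg.
Stage 1: m₀ = 23,919 kg, m_f = 23,919 − 17,600 = 6,319 kg; Δv = 323×9.81×ln(3.785) = 3168.6×1.3311 ≈ 4218 m/s.
Stage 2: m₀ = 3,589 kg, m_f = 3,589 − 2,510 = 1,079 kg; Δv = 306×9.81×ln(3.326) = 3001.9×1.2018 ≈ 3608 m/s.
Total Δv = 4218 + 3608 = 7826 m/s.

Δv ≈ 7830 m/s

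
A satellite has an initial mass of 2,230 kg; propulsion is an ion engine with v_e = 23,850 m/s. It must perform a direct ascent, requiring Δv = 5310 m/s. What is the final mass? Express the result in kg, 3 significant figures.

From the ideal rocket equation, m₀/m_f = exp(Δv / v_e) = exp(5310 / 23850.0) = exp(0.2226) = 1.2494.
m_f = m₀ / 1.2494 = 2,230 / 1.2494 = 1,784.86 kg.

final mass ≈ 1780 kg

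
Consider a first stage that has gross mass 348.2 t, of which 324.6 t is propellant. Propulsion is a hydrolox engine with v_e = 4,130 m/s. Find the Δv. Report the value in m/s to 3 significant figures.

Δv ≈ 11100 m/s

m_f = m₀ − m_prop = 348.2 − 324.6 = 23.6 t.
Δv = v_e · ln(m₀/m_f) = 4130.0 × ln(14.75) = 4130.0 × 2.6915 ≈ 11116.0 m/s.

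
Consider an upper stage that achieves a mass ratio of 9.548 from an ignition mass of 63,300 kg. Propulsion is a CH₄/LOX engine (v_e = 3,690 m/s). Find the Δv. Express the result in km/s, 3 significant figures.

Δv = v_e · ln(9.548) = 3690.0 × 2.2563 ≈ 8325.9 m/s.

Δv ≈ 8.33 km/s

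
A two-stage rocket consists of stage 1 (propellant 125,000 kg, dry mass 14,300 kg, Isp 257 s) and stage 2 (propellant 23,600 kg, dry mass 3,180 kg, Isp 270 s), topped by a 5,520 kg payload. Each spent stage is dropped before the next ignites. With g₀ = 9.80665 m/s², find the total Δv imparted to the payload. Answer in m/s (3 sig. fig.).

Δv ≈ 6760 m/s

Ignition mass of stage 1 = 125,000+14,300 + 23,600+3,180 + 5,520 = 171,600 kg.
Stage 1: m₀ = 171,600 kg, m_f = 171,600 − 125,000 = 46,600 kg; Δv = 257×9.80665×ln(3.682) = 2520.3×1.3036 ≈ 3285 m/s.
Stage 2: m₀ = 32,300 kg, m_f = 32,300 − 23,600 = 8,700 kg; Δv = 270×9.80665×ln(3.713) = 2647.8×1.3117 ≈ 3473 m/s.
Total Δv = 3285 + 3473 = 6758 m/s.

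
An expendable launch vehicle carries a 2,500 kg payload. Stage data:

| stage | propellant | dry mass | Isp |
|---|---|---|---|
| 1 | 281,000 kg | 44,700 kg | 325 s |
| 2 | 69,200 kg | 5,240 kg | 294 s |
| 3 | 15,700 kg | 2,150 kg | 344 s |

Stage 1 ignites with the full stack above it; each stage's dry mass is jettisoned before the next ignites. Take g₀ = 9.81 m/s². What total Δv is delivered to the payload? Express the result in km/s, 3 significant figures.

Δv ≈ 12.3 km/s

Ignition mass of stage 1 = 281,000+44,700 + 69,200+5,240 + 15,700+2,150 + 2,500 = 420,490 kg.
Stage 1: m₀ = 420,490 kg, m_f = 420,490 − 281,000 = 139,490 kg; Δv = 325×9.81×ln(3.014) = 3188.2×1.1034 ≈ 3518 m/s.
Stage 2: m₀ = 94,790 kg, m_f = 94,790 − 69,200 = 25,590 kg; Δv = 294×9.81×ln(3.704) = 2884.1×1.3095 ≈ 3777 m/s.
Stage 3: m₀ = 20,350 kg, m_f = 20,350 − 15,700 = 4,650 kg; Δv = 344×9.81×ln(4.376) = 3374.6×1.4762 ≈ 4982 m/s.
Total Δv = 3518 + 3777 + 4982 = 12277 m/s.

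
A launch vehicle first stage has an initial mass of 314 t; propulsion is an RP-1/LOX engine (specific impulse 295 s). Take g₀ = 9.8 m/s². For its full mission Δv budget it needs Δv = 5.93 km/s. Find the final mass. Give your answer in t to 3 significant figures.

final mass ≈ 40.4 t

v_e = Isp · g₀ = 295 × 9.8 = 2891.0 m/s.
m₀/m_f = exp(Δv / v_e) = exp(5930 / 2891.0) = exp(2.0512) = 7.7772.
m_f = m₀ / 7.7772 = 314 / 7.7772 = 40.3744 t.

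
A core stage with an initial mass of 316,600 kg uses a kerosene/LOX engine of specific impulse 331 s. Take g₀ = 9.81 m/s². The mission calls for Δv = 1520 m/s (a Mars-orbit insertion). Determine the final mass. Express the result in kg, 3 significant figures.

v_e = Isp · g₀ = 331 × 9.81 = 3247.1 m/s.
Rocket equation: m₀/m_f = exp(Δv / v_e) = exp(1520 / 3247.1) = exp(0.4681) = 1.5970.
m_f = m₀ / 1.5970 = 316,600 / 1.5970 = 198,247 kg.

final mass ≈ 198000 kg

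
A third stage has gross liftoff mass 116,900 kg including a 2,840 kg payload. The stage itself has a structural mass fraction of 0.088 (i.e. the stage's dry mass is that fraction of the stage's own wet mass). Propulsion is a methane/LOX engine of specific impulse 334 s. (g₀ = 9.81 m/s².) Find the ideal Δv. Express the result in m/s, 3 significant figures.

Stage wet mass = m₀ − payload = 116,900 − 2,840 = 114,060 kg.
Stage dry mass = ε × stage wet mass = 0.088 × 114,060 = 10,037.3 kg.
Burnout mass m_f = stage dry + payload = 10,037.3 + 2,840 = 12,877.3 kg.
v_e = Isp · g₀ = 334 × 9.81 = 3276.5 m/s.
Δv = v_e · ln(116,900/12,877.3) = 3276.5 × ln(9.078) = 3276.5 × 2.2059 ≈ 7228 m/s.

Δv ≈ 7230 m/s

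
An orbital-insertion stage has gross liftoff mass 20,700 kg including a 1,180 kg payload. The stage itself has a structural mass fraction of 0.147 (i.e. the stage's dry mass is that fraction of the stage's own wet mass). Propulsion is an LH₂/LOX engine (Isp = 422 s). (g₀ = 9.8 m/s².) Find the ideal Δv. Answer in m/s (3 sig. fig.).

Stage wet mass = m₀ − payload = 20,700 − 1,180 = 19,520 kg.
Stage dry mass = ε × stage wet mass = 0.147 × 19,520 = 2,869.44 kg.
Burnout mass m_f = stage dry + payload = 2,869.44 + 1,180 = 4,049.44 kg.
v_e = Isp · g₀ = 422 × 9.8 = 4135.6 m/s.
Rocket equation: Δv = v_e · ln(20,700/4,049.44) = 4135.6 × ln(5.112) = 4135.6 × 1.6316 ≈ 6747 m/s.

Δv ≈ 6750 m/s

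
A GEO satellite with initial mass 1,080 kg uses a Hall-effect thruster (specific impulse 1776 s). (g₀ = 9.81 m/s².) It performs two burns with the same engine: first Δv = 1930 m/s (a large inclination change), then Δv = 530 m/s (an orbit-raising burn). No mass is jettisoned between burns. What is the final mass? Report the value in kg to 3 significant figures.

v_e = Isp · g₀ = 1776 × 9.81 = 17422.6 m/s.
After the first burn: m = 1080 × exp(−1930/17422.6) = 1080 × 0.89514 = 966.751 kg.
After the second burn: m = 966.751 × exp(−530/17422.6) = 966.751 × 0.97004 = 937.787 kg.

final mass ≈ 938 kg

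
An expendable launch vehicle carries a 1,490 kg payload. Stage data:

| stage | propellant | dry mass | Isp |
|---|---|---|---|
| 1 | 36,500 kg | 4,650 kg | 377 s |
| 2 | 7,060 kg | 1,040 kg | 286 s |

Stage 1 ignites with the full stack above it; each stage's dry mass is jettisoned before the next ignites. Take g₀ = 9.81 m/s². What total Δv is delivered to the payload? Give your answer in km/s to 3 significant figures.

Ignition mass of stage 1 = 36,500+4,650 + 7,060+1,040 + 1,490 = 50,740 kg.
Stage 1: m₀ = 50,740 kg, m_f = 50,740 − 36,500 = 14,240 kg; Δv = 377×9.81×ln(3.563) = 3698.4×1.2707 ≈ 4699 m/s.
Stage 2: m₀ = 9,590 kg, m_f = 9,590 − 7,060 = 2,530 kg; Δv = 286×9.81×ln(3.791) = 2805.7×1.3325 ≈ 3739 m/s.
Total Δv = 4699 + 3739 = 8438 m/s.

Δv ≈ 8.44 km/s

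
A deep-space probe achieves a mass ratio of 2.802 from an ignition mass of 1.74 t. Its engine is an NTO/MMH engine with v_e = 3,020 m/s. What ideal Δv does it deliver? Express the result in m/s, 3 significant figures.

Using Δv = v_e ln(m₀/m_f): Δv = v_e · ln(2.802) = 3020.0 × 1.0303 ≈ 3111.6 m/s.

Δv ≈ 3110 m/s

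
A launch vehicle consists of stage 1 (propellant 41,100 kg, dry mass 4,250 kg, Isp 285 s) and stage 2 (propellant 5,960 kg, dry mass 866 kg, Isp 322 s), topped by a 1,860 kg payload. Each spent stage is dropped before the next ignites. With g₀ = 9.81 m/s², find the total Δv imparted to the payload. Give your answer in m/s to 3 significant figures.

Ignition mass of stage 1 = 41,100+4,250 + 5,960+866 + 1,860 = 54,036 kg.
Stage 1: m₀ = 54,036 kg, m_f = 54,036 − 41,100 = 12,936 kg; Δv = 285×9.81×ln(4.177) = 2795.9×1.4296 ≈ 3997 m/s.
Stage 2: m₀ = 8,686 kg, m_f = 8,686 − 5,960 = 2,726 kg; Δv = 322×9.81×ln(3.186) = 3158.8×1.1589 ≈ 3661 m/s.
Total Δv = 3997 + 3661 = 7658 m/s.

Δv ≈ 7660 m/s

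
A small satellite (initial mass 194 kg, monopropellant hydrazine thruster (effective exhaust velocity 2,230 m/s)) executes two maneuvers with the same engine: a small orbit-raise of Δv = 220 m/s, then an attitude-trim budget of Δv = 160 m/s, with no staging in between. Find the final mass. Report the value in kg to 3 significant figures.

After the first burn: m = 194 × exp(−220/2230.0) = 194 × 0.90606 = 175.776 kg.
After the second burn: m = 175.776 × exp(−160/2230.0) = 175.776 × 0.93076 = 163.605 kg.

final mass ≈ 164 kg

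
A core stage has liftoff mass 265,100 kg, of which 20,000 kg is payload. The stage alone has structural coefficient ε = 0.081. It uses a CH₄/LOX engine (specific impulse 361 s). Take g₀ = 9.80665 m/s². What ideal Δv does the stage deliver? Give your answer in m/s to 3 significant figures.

Stage wet mass = m₀ − payload = 265,100 − 20,000 = 245,100 kg.
Stage dry mass = ε × stage wet mass = 0.081 × 245,100 = 19,853.1 kg.
Burnout mass m_f = stage dry + payload = 19,853.1 + 20,000 = 39,853.1 kg.
v_e = Isp · g₀ = 361 × 9.80665 = 3540.2 m/s.
Using Δv = v_e ln(m₀/m_f): Δv = v_e · ln(265,100/39,853.1) = 3540.2 × ln(6.652) = 3540.2 × 1.8949 ≈ 6708 m/s.

Δv ≈ 6710 m/s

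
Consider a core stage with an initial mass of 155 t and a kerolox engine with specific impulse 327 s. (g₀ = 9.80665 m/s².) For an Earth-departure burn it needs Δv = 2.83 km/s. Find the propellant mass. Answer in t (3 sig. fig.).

v_e = Isp · g₀ = 327 × 9.80665 = 3206.8 m/s.
m₀/m_f = exp(Δv / v_e) = exp(2830 / 3206.8) = exp(0.8825) = 2.4170.
m_f = 155 / 2.4170 = 64.1291 t, so propellant = m₀ − m_f = 155 − 64.1291 = 90.8709 t.

propellant mass ≈ 90.9 t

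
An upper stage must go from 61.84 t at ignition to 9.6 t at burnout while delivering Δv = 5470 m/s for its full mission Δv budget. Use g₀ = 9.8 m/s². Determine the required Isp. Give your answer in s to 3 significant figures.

Isp ≈ 300 s

ln(m₀/m_f) = ln(61840/9600) = ln(6.442) = 1.8628.
v_e = Δv / ln(m₀/m_f) = 5470 / 1.8628 = 2936.5 m/s.
Isp = v_e / g₀ = 2936.5 / 9.8 = 299.6 s.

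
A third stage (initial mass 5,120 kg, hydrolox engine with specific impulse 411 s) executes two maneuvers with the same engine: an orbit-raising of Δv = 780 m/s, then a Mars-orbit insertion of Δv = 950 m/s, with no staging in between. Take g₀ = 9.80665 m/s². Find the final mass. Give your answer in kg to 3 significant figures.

v_e = Isp · g₀ = 411 × 9.80665 = 4030.5 m/s.
After the first burn: m = 5120 × exp(−780/4030.5) = 5120 × 0.82405 = 4,219.14 kg.
After the second burn: m = 4,219.14 × exp(−950/4030.5) = 4,219.14 × 0.79002 = 3,333.2 kg.

final mass ≈ 3330 kg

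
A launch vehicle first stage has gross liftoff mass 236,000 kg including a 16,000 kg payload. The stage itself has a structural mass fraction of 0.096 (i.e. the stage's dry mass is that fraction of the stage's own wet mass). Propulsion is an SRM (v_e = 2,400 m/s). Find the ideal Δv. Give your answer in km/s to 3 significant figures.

Δv ≈ 4.44 km/s

Stage wet mass = m₀ − payload = 236,000 − 16,000 = 220,000 kg.
Stage dry mass = ε × stage wet mass = 0.096 × 220,000 = 21,120 kg.
Burnout mass m_f = stage dry + payload = 21,120 + 16,000 = 37,120 kg.
Rocket equation: Δv = v_e · ln(236,000/37,120) = 2400.0 × ln(6.358) = 2400.0 × 1.8497 ≈ 4439 m/s.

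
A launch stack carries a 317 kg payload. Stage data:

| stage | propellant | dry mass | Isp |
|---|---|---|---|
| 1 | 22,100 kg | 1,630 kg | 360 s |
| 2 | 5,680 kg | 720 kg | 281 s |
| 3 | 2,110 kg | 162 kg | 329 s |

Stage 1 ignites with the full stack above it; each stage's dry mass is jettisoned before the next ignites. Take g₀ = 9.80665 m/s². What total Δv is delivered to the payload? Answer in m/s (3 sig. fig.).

Δv ≈ 12200 m/s

Ignition mass of stage 1 = 22,100+1,630 + 5,680+720 + 2,110+162 + 317 = 32,719 kg.
Stage 1: m₀ = 32,719 kg, m_f = 32,719 − 22,100 = 10,619 kg; Δv = 360×9.80665×ln(3.081) = 3530.4×1.1253 ≈ 3973 m/s.
Stage 2: m₀ = 8,989 kg, m_f = 8,989 − 5,680 = 3,309 kg; Δv = 281×9.80665×ln(2.717) = 2755.7×0.9994 ≈ 2754 m/s.
Stage 3: m₀ = 2,589 kg, m_f = 2,589 − 2,110 = 479 kg; Δv = 329×9.80665×ln(5.405) = 3226.4×1.6873 ≈ 5444 m/s.
Total Δv = 3973 + 2754 + 5444 = 12171 m/s.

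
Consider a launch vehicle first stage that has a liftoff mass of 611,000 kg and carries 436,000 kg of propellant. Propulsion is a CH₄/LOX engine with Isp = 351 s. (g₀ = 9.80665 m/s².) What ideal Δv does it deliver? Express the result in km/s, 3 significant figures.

v_e = Isp · g₀ = 351 × 9.80665 = 3442.1 m/s.
m_f = m₀ − m_prop = 611,000 − 436,000 = 175,000 kg.
From the ideal rocket equation, Δv = v_e · ln(m₀/m_f) = 3442.1 × ln(3.491) = 3442.1 × 1.2503 ≈ 4303.7 m/s.

Δv ≈ 4.30 km/s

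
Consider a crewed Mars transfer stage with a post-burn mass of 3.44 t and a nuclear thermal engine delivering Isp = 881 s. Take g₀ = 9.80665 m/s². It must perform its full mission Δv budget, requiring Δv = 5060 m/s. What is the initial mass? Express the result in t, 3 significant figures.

v_e = Isp · g₀ = 881 × 9.80665 = 8639.7 m/s.
m₀/m_f = exp(Δv / v_e) = exp(5060 / 8639.7) = exp(0.5857) = 1.7962.
m₀ = m_f × 1.7962 = 3.44 × 1.7962 = 6.17893 t.

initial mass ≈ 6.18 t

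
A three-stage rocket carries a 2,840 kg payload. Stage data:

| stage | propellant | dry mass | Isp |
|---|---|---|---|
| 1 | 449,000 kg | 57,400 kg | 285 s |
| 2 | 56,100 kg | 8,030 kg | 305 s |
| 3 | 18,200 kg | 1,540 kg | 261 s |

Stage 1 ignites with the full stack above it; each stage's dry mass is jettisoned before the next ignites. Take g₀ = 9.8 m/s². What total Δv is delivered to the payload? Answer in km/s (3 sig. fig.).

Δv ≈ 11.3 km/s

Ignition mass of stage 1 = 449,000+57,400 + 56,100+8,030 + 18,200+1,540 + 2,840 = 593,110 kg.
Stage 1: m₀ = 593,110 kg, m_f = 593,110 − 449,000 = 144,110 kg; Δv = 285×9.8×ln(4.116) = 2793.0×1.4148 ≈ 3952 m/s.
Stage 2: m₀ = 86,710 kg, m_f = 86,710 − 56,100 = 30,610 kg; Δv = 305×9.8×ln(2.833) = 2989.0×1.0412 ≈ 3112 m/s.
Stage 3: m₀ = 22,580 kg, m_f = 22,580 − 18,200 = 4,380 kg; Δv = 261×9.8×ln(5.155) = 2557.8×1.6400 ≈ 4195 m/s.
Total Δv = 3952 + 3112 + 4195 = 11259 m/s.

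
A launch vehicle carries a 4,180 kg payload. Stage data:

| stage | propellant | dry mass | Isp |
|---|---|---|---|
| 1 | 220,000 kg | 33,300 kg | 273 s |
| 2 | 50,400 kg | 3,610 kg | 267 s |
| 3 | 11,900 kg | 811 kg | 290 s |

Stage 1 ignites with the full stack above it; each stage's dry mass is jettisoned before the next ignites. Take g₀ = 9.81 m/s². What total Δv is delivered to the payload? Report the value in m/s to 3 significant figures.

Δv ≈ 9760 m/s

Ignition mass of stage 1 = 220,000+33,300 + 50,400+3,610 + 11,900+811 + 4,180 = 324,201 kg.
Stage 1: m₀ = 324,201 kg, m_f = 324,201 − 220,000 = 104,201 kg; Δv = 273×9.81×ln(3.111) = 2678.1×1.1350 ≈ 3040 m/s.
Stage 2: m₀ = 70,901 kg, m_f = 70,901 − 50,400 = 20,501 kg; Δv = 267×9.81×ln(3.458) = 2619.3×1.2408 ≈ 3250 m/s.
Stage 3: m₀ = 16,891 kg, m_f = 16,891 − 11,900 = 4,991 kg; Δv = 290×9.81×ln(3.384) = 2844.9×1.2191 ≈ 3468 m/s.
Total Δv = 3040 + 3250 + 3468 = 9758 m/s.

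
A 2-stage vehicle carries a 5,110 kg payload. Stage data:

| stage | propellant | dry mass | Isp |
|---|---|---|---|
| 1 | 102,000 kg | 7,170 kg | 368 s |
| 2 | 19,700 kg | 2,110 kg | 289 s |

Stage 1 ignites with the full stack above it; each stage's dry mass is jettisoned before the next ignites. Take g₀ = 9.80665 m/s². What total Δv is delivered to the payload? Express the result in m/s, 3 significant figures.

Ignition mass of stage 1 = 102,000+7,170 + 19,700+2,110 + 5,110 = 136,090 kg.
Stage 1: m₀ = 136,090 kg, m_f = 136,090 − 102,000 = 34,090 kg; Δv = 368×9.80665×ln(3.992) = 3608.8×1.3843 ≈ 4996 m/s.
Stage 2: m₀ = 26,920 kg, m_f = 26,920 − 19,700 = 7,220 kg; Δv = 289×9.80665×ln(3.729) = 2834.1×1.3160 ≈ 3730 m/s.
Total Δv = 4996 + 3730 = 8726 m/s.

Δv ≈ 8730 m/s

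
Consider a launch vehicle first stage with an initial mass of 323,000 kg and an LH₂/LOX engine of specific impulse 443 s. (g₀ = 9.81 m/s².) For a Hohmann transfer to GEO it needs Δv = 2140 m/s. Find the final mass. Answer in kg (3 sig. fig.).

final mass ≈ 197000 kg

v_e = Isp · g₀ = 443 × 9.81 = 4345.8 m/s.
m₀/m_f = exp(Δv / v_e) = exp(2140 / 4345.8) = exp(0.4924) = 1.6363.
m_f = m₀ / 1.6363 = 323,000 / 1.6363 = 197,397 kg.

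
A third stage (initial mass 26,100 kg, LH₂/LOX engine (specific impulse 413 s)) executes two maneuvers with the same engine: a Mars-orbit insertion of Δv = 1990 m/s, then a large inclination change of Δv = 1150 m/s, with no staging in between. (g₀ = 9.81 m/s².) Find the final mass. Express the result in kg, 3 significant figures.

v_e = Isp · g₀ = 413 × 9.81 = 4051.5 m/s.
After the first burn: m = 26100 × exp(−1990/4051.5) = 26100 × 0.61191 = 15,970.9 kg.
After the second burn: m = 15,970.9 × exp(−1150/4051.5) = 15,970.9 × 0.75288 = 12,024.2 kg.

final mass ≈ 12000 kg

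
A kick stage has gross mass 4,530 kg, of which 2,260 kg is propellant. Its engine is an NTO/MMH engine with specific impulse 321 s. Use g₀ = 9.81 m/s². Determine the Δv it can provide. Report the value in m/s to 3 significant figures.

Δv ≈ 2180 m/s

v_e = Isp · g₀ = 321 × 9.81 = 3149.0 m/s.
m_f = m₀ − m_prop = 4,530 − 2,260 = 2,270 kg.
Δv = v_e · ln(m₀/m_f) = 3149.0 × ln(1.996) = 3149.0 × 0.6909 ≈ 2175.8 m/s.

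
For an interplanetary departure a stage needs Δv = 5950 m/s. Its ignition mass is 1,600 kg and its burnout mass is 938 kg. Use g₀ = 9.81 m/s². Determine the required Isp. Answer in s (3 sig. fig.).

Isp ≈ 1140 s

ln(m₀/m_f) = ln(1600/938) = ln(1.706) = 0.5340.
v_e = Δv / ln(m₀/m_f) = 5950 / 0.5340 = 11142.1 m/s.
Isp = v_e / g₀ = 11142.1 / 9.81 = 1135.8 s.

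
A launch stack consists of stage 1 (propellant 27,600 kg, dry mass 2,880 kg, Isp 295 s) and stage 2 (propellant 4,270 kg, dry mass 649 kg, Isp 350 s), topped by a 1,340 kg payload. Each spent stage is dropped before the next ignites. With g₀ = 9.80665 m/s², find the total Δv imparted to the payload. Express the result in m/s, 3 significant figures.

Δv ≈ 7960 m/s

Ignition mass of stage 1 = 27,600+2,880 + 4,270+649 + 1,340 = 36,739 kg.
Stage 1: m₀ = 36,739 kg, m_f = 36,739 − 27,600 = 9,139 kg; Δv = 295×9.80665×ln(4.02) = 2893.0×1.3913 ≈ 4025 m/s.
Stage 2: m₀ = 6,259 kg, m_f = 6,259 − 4,270 = 1,989 kg; Δv = 350×9.80665×ln(3.147) = 3432.3×1.1464 ≈ 3935 m/s.
Total Δv = 4025 + 3935 = 7960 m/s.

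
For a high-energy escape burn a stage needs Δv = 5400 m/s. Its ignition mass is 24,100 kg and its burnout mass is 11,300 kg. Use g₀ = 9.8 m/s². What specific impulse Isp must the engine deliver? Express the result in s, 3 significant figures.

Isp ≈ 728 s

ln(m₀/m_f) = ln(24100/11300) = ln(2.133) = 0.7574.
v_e = Δv / ln(m₀/m_f) = 5400 / 0.7574 = 7129.6 m/s.
Isp = v_e / g₀ = 7129.6 / 9.8 = 727.5 s.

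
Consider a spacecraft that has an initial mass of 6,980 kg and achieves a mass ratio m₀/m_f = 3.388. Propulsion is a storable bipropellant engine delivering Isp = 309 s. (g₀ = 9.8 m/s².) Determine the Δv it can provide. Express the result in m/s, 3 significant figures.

v_e = Isp · g₀ = 309 × 9.8 = 3028.2 m/s.
Rocket equation: Δv = v_e · ln(3.388) = 3028.2 × 1.2202 ≈ 3695.1 m/s.

Δv ≈ 3700 m/s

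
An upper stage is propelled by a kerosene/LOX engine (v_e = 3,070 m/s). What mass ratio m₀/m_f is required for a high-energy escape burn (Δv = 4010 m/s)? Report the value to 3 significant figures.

m₀/m_f = exp(Δv / v_e) = exp(4010 / 3070.0) = exp(1.3062) = 3.6921.

mass ratio ≈ 3.69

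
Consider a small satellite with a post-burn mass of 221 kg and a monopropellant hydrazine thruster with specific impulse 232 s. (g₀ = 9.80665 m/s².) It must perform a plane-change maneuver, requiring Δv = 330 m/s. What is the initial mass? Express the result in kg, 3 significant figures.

initial mass ≈ 255 kg

v_e = Isp · g₀ = 232 × 9.80665 = 2275.1 m/s.
By the Tsiolkovsky rocket equation, m₀/m_f = exp(Δv / v_e) = exp(330 / 2275.1) = exp(0.1450) = 1.1561.
m₀ = m_f × 1.1561 = 221 × 1.1561 = 255.498 kg.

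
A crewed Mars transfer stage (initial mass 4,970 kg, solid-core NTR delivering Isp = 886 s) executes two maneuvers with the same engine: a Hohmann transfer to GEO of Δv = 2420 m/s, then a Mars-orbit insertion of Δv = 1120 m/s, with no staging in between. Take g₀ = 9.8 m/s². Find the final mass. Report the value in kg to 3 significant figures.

v_e = Isp · g₀ = 886 × 9.8 = 8682.8 m/s.
After the first burn: m = 4970 × exp(−2420/8682.8) = 4970 × 0.75676 = 3,761.1 kg.
After the second burn: m = 3,761.1 × exp(−1120/8682.8) = 3,761.1 × 0.87898 = 3,305.93 kg.

final mass ≈ 3310 kg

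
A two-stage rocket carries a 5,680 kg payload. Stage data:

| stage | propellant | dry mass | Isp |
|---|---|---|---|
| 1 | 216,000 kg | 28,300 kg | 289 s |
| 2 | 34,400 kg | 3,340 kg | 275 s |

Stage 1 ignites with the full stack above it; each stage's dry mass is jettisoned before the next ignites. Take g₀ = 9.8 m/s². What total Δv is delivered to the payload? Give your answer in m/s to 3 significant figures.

Ignition mass of stage 1 = 216,000+28,300 + 34,400+3,340 + 5,680 = 287,720 kg.
Stage 1: m₀ = 287,720 kg, m_f = 287,720 − 216,000 = 71,720 kg; Δv = 289×9.8×ln(4.012) = 2832.2×1.3892 ≈ 3935 m/s.
Stage 2: m₀ = 43,420 kg, m_f = 43,420 − 34,400 = 9,020 kg; Δv = 275×9.8×ln(4.814) = 2695.0×1.5715 ≈ 4235 m/s.
Total Δv = 3935 + 4235 = 8170 m/s.

Δv ≈ 8170 m/s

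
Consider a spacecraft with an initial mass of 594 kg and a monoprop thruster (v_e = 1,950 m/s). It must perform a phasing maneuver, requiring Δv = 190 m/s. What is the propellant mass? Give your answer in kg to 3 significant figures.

propellant mass ≈ 55.1 kg

Using Δv = v_e ln(m₀/m_f): m₀/m_f = exp(Δv / v_e) = exp(190 / 1950.0) = exp(0.0974) = 1.1023.
m_f = 594 / 1.1023 = 538.873 kg, so propellant = m₀ − m_f = 594 − 538.873 = 55.127 kg.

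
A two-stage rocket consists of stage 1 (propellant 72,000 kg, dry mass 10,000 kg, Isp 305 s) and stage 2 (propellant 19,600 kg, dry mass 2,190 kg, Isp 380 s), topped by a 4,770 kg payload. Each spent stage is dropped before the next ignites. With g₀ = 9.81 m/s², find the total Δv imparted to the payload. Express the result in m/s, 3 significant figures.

Ignition mass of stage 1 = 72,000+10,000 + 19,600+2,190 + 4,770 = 108,560 kg.
Stage 1: m₀ = 108,560 kg, m_f = 108,560 − 72,000 = 36,560 kg; Δv = 305×9.81×ln(2.969) = 2992.1×1.0883 ≈ 3256 m/s.
Stage 2: m₀ = 26,560 kg, m_f = 26,560 − 19,600 = 6,960 kg; Δv = 380×9.81×ln(3.816) = 3727.8×1.3392 ≈ 4992 m/s.
Total Δv = 3256 + 4992 = 8248 m/s.

Δv ≈ 8250 m/s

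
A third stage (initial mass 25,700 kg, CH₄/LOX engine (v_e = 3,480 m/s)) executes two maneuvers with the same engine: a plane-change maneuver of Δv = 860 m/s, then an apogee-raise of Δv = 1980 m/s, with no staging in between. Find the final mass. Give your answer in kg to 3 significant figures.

After the first burn: m = 25700 × exp(−860/3480.0) = 25700 × 0.78104 = 20,072.7 kg.
After the second burn: m = 20,072.7 × exp(−1980/3480.0) = 20,072.7 × 0.56611 = 11,363.4 kg.

final mass ≈ 11400 kg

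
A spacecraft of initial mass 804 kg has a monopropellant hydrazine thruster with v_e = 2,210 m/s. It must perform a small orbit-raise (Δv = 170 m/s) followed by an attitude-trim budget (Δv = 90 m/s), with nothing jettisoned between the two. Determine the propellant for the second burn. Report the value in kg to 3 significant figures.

After the first burn: m = 804 × exp(−170/2210.0) = 804 × 0.92596 = 744.472 kg.
After the second burn: m = 744.472 × exp(−90/2210.0) = 744.472 × 0.96009 = 714.76 kg.
Second-burn propellant = 744.472 − 714.76 = 29.712 kg.

propellant for the second burn ≈ 29.7 kg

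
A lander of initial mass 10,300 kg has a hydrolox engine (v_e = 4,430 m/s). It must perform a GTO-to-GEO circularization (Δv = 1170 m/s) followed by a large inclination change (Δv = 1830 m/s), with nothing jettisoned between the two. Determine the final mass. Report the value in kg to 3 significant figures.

final mass ≈ 5230 kg

After the first burn: m = 10300 × exp(−1170/4430.0) = 10300 × 0.76789 = 7,909.27 kg.
After the second burn: m = 7,909.27 × exp(−1830/4430.0) = 7,909.27 × 0.66160 = 5,232.77 kg.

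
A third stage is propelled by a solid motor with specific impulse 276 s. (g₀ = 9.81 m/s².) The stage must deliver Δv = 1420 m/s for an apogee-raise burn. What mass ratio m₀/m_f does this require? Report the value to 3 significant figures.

v_e = Isp · g₀ = 276 × 9.81 = 2707.6 m/s.
m₀/m_f = exp(Δv / v_e) = exp(1420 / 2707.6) = exp(0.5245) = 1.6895.

mass ratio ≈ 1.69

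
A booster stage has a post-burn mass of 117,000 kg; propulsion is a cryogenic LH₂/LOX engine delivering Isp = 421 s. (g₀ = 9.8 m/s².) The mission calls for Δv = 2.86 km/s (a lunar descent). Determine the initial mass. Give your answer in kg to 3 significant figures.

v_e = Isp · g₀ = 421 × 9.8 = 4125.8 m/s.
Using Δv = v_e ln(m₀/m_f): m₀/m_f = exp(Δv / v_e) = exp(2860 / 4125.8) = exp(0.6932) = 2.0001.
m₀ = m_f × 2.0001 = 117,000 × 2.0001 = 234,012 kg.

initial mass ≈ 234000 kg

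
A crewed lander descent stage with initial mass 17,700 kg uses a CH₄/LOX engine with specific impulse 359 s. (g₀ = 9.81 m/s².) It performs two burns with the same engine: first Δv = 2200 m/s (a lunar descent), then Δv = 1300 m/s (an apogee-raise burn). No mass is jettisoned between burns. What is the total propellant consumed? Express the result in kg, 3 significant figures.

v_e = Isp · g₀ = 359 × 9.81 = 3521.8 m/s.
After the first burn: m = 17700 × exp(−2200/3521.8) = 17700 × 0.53543 = 9,477.11 kg.
After the second burn: m = 9,477.11 × exp(−1300/3521.8) = 9,477.11 × 0.69134 = 6,551.91 kg.
Total propellant = m₀ − m_final = 17700 − 6,551.91 = 11,148.09 kg.

total propellant consumed ≈ 11100 kg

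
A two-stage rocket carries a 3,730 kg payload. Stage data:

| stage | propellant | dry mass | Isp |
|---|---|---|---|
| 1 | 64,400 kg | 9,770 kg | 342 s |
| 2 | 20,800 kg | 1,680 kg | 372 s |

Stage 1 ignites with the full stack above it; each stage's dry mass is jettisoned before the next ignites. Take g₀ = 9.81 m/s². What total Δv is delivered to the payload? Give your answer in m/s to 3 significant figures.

Ignition mass of stage 1 = 64,400+9,770 + 20,800+1,680 + 3,730 = 100,380 kg.
Stage 1: m₀ = 100,380 kg, m_f = 100,380 − 64,400 = 35,980 kg; Δv = 342×9.81×ln(2.79) = 3355.0×1.0260 ≈ 3442 m/s.
Stage 2: m₀ = 26,210 kg, m_f = 26,210 − 20,800 = 5,410 kg; Δv = 372×9.81×ln(4.845) = 3649.3×1.5779 ≈ 5758 m/s.
Total Δv = 3442 + 5758 = 9200 m/s.

Δv ≈ 9200 m/s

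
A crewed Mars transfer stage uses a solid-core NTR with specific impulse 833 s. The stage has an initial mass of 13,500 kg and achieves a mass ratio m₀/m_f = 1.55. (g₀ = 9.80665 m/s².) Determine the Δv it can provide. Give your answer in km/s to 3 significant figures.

Δv ≈ 3.58 km/s

v_e = Isp · g₀ = 833 × 9.80665 = 8168.9 m/s.
From the ideal rocket equation, Δv = v_e · ln(1.55) = 8168.9 × 0.4383 ≈ 3580.1 m/s.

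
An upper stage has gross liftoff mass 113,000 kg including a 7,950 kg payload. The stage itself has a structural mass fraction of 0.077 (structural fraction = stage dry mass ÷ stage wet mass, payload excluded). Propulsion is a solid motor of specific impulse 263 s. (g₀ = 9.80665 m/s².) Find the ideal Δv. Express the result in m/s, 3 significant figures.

Δv ≈ 5040 m/s

Stage wet mass = m₀ − payload = 113,000 − 7,950 = 105,050 kg.
Stage dry mass = ε × stage wet mass = 0.077 × 105,050 = 8,088.85 kg.
Burnout mass m_f = stage dry + payload = 8,088.85 + 7,950 = 16,038.85 kg.
v_e = Isp · g₀ = 263 × 9.80665 = 2579.1 m/s.
Δv = v_e · ln(113,000/16,038.85) = 2579.1 × ln(7.045) = 2579.1 × 1.9524 ≈ 5035 m/s.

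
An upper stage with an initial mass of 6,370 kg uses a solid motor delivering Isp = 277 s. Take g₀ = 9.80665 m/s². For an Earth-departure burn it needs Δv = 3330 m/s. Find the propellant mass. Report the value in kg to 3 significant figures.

v_e = Isp · g₀ = 277 × 9.80665 = 2716.4 m/s.
Using Δv = v_e ln(m₀/m_f): m₀/m_f = exp(Δv / v_e) = exp(3330 / 2716.4) = exp(1.2259) = 3.4071.
m_f = 6,370 / 3.4071 = 1,869.63 kg, so propellant = m₀ − m_f = 6,370 − 1,869.63 = 4,500.37 kg.

propellant mass ≈ 4500 kg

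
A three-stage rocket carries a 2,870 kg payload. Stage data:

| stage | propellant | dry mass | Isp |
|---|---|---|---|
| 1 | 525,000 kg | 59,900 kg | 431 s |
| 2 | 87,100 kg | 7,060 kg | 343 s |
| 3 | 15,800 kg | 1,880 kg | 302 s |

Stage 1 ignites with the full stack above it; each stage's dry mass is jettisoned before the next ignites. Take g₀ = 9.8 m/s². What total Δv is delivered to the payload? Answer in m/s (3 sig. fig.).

Δv ≈ 15000 m/s

Ignition mass of stage 1 = 525,000+59,900 + 87,100+7,060 + 15,800+1,880 + 2,870 = 699,610 kg.
Stage 1: m₀ = 699,610 kg, m_f = 699,610 − 525,000 = 174,610 kg; Δv = 431×9.8×ln(4.007) = 4223.8×1.3880 ≈ 5862 m/s.
Stage 2: m₀ = 114,710 kg, m_f = 114,710 − 87,100 = 27,610 kg; Δv = 343×9.8×ln(4.155) = 3361.4×1.4242 ≈ 4787 m/s.
Stage 3: m₀ = 20,550 kg, m_f = 20,550 − 15,800 = 4,750 kg; Δv = 302×9.8×ln(4.326) = 2959.6×1.4647 ≈ 4335 m/s.
Total Δv = 5862 + 4787 + 4335 = 14984 m/s.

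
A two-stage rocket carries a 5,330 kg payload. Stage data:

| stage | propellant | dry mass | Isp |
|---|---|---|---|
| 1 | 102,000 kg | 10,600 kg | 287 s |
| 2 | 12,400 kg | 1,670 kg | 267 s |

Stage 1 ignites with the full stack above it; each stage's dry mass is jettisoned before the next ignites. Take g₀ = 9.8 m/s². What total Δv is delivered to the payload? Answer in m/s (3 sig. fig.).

Δv ≈ 6830 m/s

Ignition mass of stage 1 = 102,000+10,600 + 12,400+1,670 + 5,330 = 132,000 kg.
Stage 1: m₀ = 132,000 kg, m_f = 132,000 − 102,000 = 30,000 kg; Δv = 287×9.8×ln(4.4) = 2812.6×1.4816 ≈ 4167 m/s.
Stage 2: m₀ = 19,400 kg, m_f = 19,400 − 12,400 = 7,000 kg; Δv = 267×9.8×ln(2.771) = 2616.6×1.0194 ≈ 2667 m/s.
Total Δv = 4167 + 2667 = 6834 m/s.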